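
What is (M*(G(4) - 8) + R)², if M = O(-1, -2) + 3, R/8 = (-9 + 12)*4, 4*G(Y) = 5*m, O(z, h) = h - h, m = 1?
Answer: 91809/16 ≈ 5738.1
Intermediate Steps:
O(z, h) = 0
G(Y) = 5/4 (G(Y) = (5*1)/4 = (¼)*5 = 5/4)
R = 96 (R = 8*((-9 + 12)*4) = 8*(3*4) = 8*12 = 96)
M = 3 (M = 0 + 3 = 3)
(M*(G(4) - 8) + R)² = (3*(5/4 - 8) + 96)² = (3*(-27/4) + 96)² = (-81/4 + 96)² = (303/4)² = 91809/16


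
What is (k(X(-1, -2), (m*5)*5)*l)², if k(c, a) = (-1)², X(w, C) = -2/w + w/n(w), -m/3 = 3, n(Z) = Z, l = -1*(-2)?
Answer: 4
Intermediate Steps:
l = 2
m = -9 (m = -3*3 = -9)
X(w, C) = 1 - 2/w (X(w, C) = -2/w + w/w = -2/w + 1 = 1 - 2/w)
k(c, a) = 1
(k(X(-1, -2), (m*5)*5)*l)² = (1*2)² = 2² = 4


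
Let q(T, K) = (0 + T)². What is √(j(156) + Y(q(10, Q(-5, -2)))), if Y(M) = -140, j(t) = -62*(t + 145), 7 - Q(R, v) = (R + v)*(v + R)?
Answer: I*√18802 ≈ 137.12*I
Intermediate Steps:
Q(R, v) = 7 - (R + v)² (Q(R, v) = 7 - (R + v)*(v + R) = 7 - (R + v)*(R + v) = 7 - (R + v)²)
j(t) = -8990 - 62*t (j(t) = -62*(145 + t) = -8990 - 62*t)
q(T, K) = T²
√(j(156) + Y(q(10, Q(-5, -2)))) = √((-8990 - 62*156) - 140) = √((-8990 - 9672) - 140) = √(-18662 - 140) = √(-18802) = I*√18802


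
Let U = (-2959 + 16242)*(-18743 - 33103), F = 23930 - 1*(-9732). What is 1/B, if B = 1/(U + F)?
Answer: -688636756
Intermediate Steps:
F = 33662 (F = 23930 + 9732 = 33662)
U = -688670418 (U = 13283*(-51846) = -688670418)
B = -1/688636756 (B = 1/(-688670418 + 33662) = 1/(-688636756) = -1/688636756 ≈ -1.4521e-9)
1/B = 1/(-1/688636756) = -688636756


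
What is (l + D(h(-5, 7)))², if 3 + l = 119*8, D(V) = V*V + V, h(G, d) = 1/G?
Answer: 562685841/625 ≈ 9.0030e+5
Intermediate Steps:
D(V) = V + V² (D(V) = V² + V = V + V²)
l = 949 (l = -3 + 119*8 = -3 + 952 = 949)
(l + D(h(-5, 7)))² = (949 + (1 + 1/(-5))/(-5))² = (949 - (1 - ⅕)/5)² = (949 - ⅕*⅘)² = (949 - 4/25)² = (23721/25)² = 562685841/625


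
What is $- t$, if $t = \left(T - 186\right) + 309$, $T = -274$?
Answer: $151$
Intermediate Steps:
$t = -151$ ($t = \left(-274 - 186\right) + 309 = -460 + 309 = -151$)
$- t = \left(-1\right) \left(-151\right) = 151$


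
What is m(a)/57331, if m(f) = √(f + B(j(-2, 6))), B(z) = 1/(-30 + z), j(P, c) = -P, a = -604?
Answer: I*√118391/802634 ≈ 0.00042869*I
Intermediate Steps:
m(f) = √(-1/28 + f) (m(f) = √(f + 1/(-30 - 1*(-2))) = √(f + 1/(-30 + 2)) = √(f + 1/(-28)) = √(f - 1/28) = √(-1/28 + f))
m(a)/57331 = (√(-7 + 196*(-604))/14)/57331 = (√(-7 - 118384)/14)*(1/57331) = (√(-118391)/14)*(1/57331) = ((I*√118391)/14)*(1/57331) = (I*√118391/14)*(1/57331) = I*√118391/802634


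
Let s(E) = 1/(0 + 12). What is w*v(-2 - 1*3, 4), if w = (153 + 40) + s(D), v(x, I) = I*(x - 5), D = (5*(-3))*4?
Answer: -23170/3 ≈ -7723.3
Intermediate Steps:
D = -60 (D = -15*4 = -60)
s(E) = 1/12
v(x, I) = I*(-5 + x)
w = 2317/12 (w = (153 + 40) + 1/12 = 193 + 1/12 = 2317/12 ≈ 193.08)
w*v(-2 - 1*3, 4) = 2317*(4*(-5 + (-2 - 1*3)))/12 = 2317*(4*(-5 + (-2 - 3)))/12 = 2317*(4*(-5 - 5))/12 = 2317*(4*(-10))/12 = (2317/12)*(-40) = -23170/3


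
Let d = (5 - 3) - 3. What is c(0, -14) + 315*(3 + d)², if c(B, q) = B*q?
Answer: 1260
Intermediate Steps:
d = -1 (d = 2 - 3 = -1)
c(0, -14) + 315*(3 + d)² = 0*(-14) + 315*(3 - 1)² = 0 + 315*2² = 0 + 315*4 = 0 + 1260 = 1260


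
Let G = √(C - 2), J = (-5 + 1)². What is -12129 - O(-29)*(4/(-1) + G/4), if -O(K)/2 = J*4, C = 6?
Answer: -12577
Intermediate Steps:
J = 16 (J = (-4)² = 16)
O(K) = -128 (O(K) = -32*4 = -2*64 = -128)
G = 2 (G = √(6 - 2) = √4 = 2)
-12129 - O(-29)*(4/(-1) + G/4) = -12129 - (-128)*(4/(-1) + 2/4) = -12129 - (-128)*(4*(-1) + 2*(¼)) = -12129 - (-128)*(-4 + ½) = -12129 - (-128)*(-7)/2 = -12129 - 1*448 = -12129 - 448 = -12577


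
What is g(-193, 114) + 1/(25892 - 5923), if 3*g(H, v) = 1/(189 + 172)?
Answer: 1108/1138233 ≈ 0.00097344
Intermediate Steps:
g(H, v) = 1/1083 (g(H, v) = 1/(3*(189 + 172)) = (⅓)/361 = (⅓)*(1/361) = 1/1083)
g(-193, 114) + 1/(25892 - 5923) = 1/1083 + 1/(25892 - 5923) = 1/1083 + 1/19969 = 1108/1138233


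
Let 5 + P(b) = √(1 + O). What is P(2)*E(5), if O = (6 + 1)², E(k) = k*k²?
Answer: -625 + 625*√2 ≈ 258.88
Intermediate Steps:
E(k) = k³
O = 49 (O = 7² = 49)
P(b) = -5 + 5*√2 (P(b) = -5 + √(1 + 49) = -5 + √50 = -5 + 5*√2)
P(2)*E(5) = (-5 + 5*√2)*5³ = (-5 + 5*√2)*125 = -625 + 625*√2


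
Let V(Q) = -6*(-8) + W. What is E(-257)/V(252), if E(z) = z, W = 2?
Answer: -257/50 ≈ -5.1400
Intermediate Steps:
V(Q) = 50 (V(Q) = -6*(-8) + 2 = 48 + 2 = 50)
E(-257)/V(252) = -257/50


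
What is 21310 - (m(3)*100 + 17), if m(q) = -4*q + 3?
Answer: 22193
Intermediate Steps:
m(q) = 3 - 4*q
21310 - (m(3)*100 + 17) = 21310 - ((3 - 4*3)*100 + 17) = 21310 - ((3 - 12)*100 + 17) = 21310 - (-9*100 + 17) = 21310 - (-900 + 17) = 21310 - 1*(-883) = 21310 + 883 = 22193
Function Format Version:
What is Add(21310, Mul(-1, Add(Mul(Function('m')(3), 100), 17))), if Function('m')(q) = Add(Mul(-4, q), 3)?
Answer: 22193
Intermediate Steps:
Function('m')(q) = Add(3, Mul(-4, q))
Add(21310, Mul(-1, Add(Mul(Function('m')(3), 100), 17))) = Add(21310, Mul(-1, Add(Mul(Add(3, Mul(-4, 3)), 100), 17))) = Add(21310, Mul(-1, Add(Mul(Add(3, -12), 100), 17))) = Add(21310, Mul(-1, Add(Mul(-9, 100), 17))) = Add(21310, Mul(-1, Add(-900, 17))) = Add(21310, Mul(-1, -883)) = Add(21310, 883) = 22193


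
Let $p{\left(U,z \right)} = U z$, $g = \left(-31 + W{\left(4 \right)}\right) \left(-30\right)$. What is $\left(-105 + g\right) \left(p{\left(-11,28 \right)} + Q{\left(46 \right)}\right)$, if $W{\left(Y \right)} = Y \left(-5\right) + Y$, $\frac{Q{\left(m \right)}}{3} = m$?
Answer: $-221850$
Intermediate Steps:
$Q{\left(m \right)} = 3 m$
$W{\left(Y \right)} = - 4 Y$ ($W{\left(Y \right)} = - 5 Y + Y = - 4 Y$)
$g = 1410$ ($g = \left(-31 - 16\right) \left(-30\right) = \left(-47\right) \left(-30\right) = 1410$)
$\left(-105 + g\right) \left(p{\left(-11,28 \right)} + Q{\left(46 \right)}\right) = \left(-105 + 1410\right) \left(\left(-11\right) 28 + 3 \cdot 46\right) = 1305 \left(-308 + 138\right) = 1305 \left(-170\right) = -221850$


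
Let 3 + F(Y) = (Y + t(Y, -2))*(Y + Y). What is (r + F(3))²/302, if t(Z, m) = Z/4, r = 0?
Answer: 1521/1208 ≈ 1.2591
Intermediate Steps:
t(Z, m) = Z/4 (t(Z, m) = Z*(¼) = Z/4)
F(Y) = -3 + 5*Y²/2 (F(Y) = -3 + (Y + Y/4)*(Y + Y) = -3 + (5*Y/4)*(2*Y) = -3 + 5*Y²/2)
(r + F(3))²/302 = (0 + (-3 + (5/2)*3²))²/302 = (0 + (-3 + (5/2)*9))²*(1/302) = (0 + (-3 + 45/2))²*(1/302) = (0 + 39/2)²*(1/302) = (39/2)²*(1/302) = (1521/4)*(1/302) = 1521/1208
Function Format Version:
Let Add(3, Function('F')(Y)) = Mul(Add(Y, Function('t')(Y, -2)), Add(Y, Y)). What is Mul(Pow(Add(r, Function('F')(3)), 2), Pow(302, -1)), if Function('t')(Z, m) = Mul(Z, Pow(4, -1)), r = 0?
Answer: Rational(1521, 1208) ≈ 1.2591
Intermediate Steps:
Function('t')(Z, m) = Mul(Rational(1, 4), Z) (Function('t')(Z, m) = Mul(Z, Rational(1, 4)) = Mul(Rational(1, 4), Z))
Function('F')(Y) = Add(-3, Mul(Rational(5, 2), Pow(Y, 2))) (Function('F')(Y) = Add(-3, Mul(Add(Y, Mul(Rational(1, 4), Y)), Add(Y, Y))) = Add(-3, Mul(Mul(Rational(5, 4), Y), Mul(2, Y))) = Add(-3, Mul(Rational(5, 2), Pow(Y, 2))))
Mul(Pow(Add(r, Function('F')(3)), 2), Pow(302, -1)) = Mul(Pow(Add(0, Add(-3, Mul(Rational(5, 2), Pow(3, 2)))), 2), Pow(302, -1)) = Mul(Pow(Add(0, Add(-3, Mul(Rational(5, 2), 9))), 2), Rational(1, 302)) = Mul(Pow(Add(0, Add(-3, Rational(45, 2))), 2), Rational(1, 302)) = Mul(Pow(Add(0, Rational(39, 2)), 2), Rational(1, 302)) = Mul(Pow(Rational(39, 2), 2), Rational(1, 302)) = Mul(Rational(1521, 4), Rational(1, 302)) = Rational(1521, 1208)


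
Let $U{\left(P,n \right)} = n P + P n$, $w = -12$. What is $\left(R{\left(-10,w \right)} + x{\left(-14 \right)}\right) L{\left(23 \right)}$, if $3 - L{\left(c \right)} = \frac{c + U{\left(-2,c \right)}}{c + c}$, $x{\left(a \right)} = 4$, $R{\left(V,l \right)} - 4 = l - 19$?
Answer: $- \frac{207}{2} \approx -103.5$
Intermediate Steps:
$R{\left(V,l \right)} = -15 + l$ ($R{\left(V,l \right)} = 4 + \left(l - 19\right) = 4 + \left(-19 + l\right) = -15 + l$)
$U{\left(P,n \right)} = 2 P n$ ($U{\left(P,n \right)} = P n + P n = 2 P n$)
$L{\left(c \right)} = \frac{9}{2}$ ($L{\left(c \right)} = 3 - \frac{c + 2 \left(-2\right) c}{c + c} = 3 - \frac{c - 4 c}{2 c} = 3 - - 3 c \frac{1}{2 c} = 3 - - \frac{3}{2} = 3 + \frac{3}{2} = \frac{9}{2}$)
$\left(R{\left(-10,w \right)} + x{\left(-14 \right)}\right) L{\left(23 \right)} = \left(\left(-15 - 12\right) + 4\right) \frac{9}{2} = \left(-27 + 4\right) \frac{9}{2} = \left(-23\right) \frac{9}{2} = - \frac{207}{2}$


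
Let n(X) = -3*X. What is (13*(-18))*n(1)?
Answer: 702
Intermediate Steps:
(13*(-18))*n(1) = (13*(-18))*(-3*1) = -234*(-3) = 702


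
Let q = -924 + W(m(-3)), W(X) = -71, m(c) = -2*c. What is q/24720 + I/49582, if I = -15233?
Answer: -42589385/122566704 ≈ -0.34748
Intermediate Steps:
q = -995 (q = -924 - 71 = -995)
q/24720 + I/49582 = -995/24720 - 15233/49582 = -995*1/24720 - 15233*1/49582 = -199/4944 - 15233/49582 = -42589385/122566704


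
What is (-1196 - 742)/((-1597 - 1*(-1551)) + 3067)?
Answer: -34/53 ≈ -0.64151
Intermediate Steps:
(-1196 - 742)/((-1597 - 1*(-1551)) + 3067) = -1938/((-1597 + 1551) + 3067) = -1938/(-46 + 3067) = -1938/3021 = -1938*1/3021 = -34/53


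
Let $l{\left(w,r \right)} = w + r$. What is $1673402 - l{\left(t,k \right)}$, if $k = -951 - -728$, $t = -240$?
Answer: $1673865$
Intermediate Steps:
$k = -223$ ($k = -951 + 728 = -223$)
$l{\left(w,r \right)} = r + w$
$1673402 - l{\left(t,k \right)} = 1673402 - \left(-223 - 240\right) = 1673402 - -463 = 1673402 + 463 = 1673865$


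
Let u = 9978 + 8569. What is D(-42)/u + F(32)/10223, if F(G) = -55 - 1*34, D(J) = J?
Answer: -2080049/189605981 ≈ -0.010970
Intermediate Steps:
F(G) = -89 (F(G) = -55 - 34 = -89)
u = 18547
D(-42)/u + F(32)/10223 = -42/18547 - 89/10223 = -2080049/189605981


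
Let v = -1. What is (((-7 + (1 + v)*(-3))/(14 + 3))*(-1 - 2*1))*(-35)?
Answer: -735/17 ≈ -43.235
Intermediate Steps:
(((-7 + (1 + v)*(-3))/(14 + 3))*(-1 - 2*1))*(-35) = (((-7 + (1 - 1)*(-3))/(14 + 3))*(-1 - 2*1))*(-35) = (((-7 + 0*(-3))/17)*(-1 - 2))*(-35) = (((-7 + 0)*(1/17))*(-3))*(-35) = (-7*1/17*(-3))*(-35) = -7/17*(-3)*(-35) = (21/17)*(-35) = -735/17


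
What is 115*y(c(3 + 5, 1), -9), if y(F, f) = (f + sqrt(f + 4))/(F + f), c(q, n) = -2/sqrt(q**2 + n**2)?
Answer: 605475/5261 - 2070*sqrt(65)/5261 - 67275*I*sqrt(5)/5261 + 1150*I*sqrt(13)/5261 ≈ 111.92 - 27.806*I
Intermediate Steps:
c(q, n) = -2/sqrt(n**2 + q**2)
y(F, f) = (f + sqrt(4 + f))/(F + f)
115*y(c(3 + 5, 1), -9) = 115*((-9 + sqrt(4 - 9))/(-2/sqrt(1**2 + (3 + 5)**2) - 9)) = 115*((-9 + sqrt(-5))/(-2/sqrt(1 + 8**2) - 9)) = 115*((-9 + I*sqrt(5))/(-2/sqrt(1 + 64) - 9)) = 115*((-9 + I*sqrt(5))/(-2*sqrt(65)/65 - 9)) = 115*((-9 + I*sqrt(5))/(-9 - 2*sqrt(65)/65)) = 115*(-9 + I*sqrt(5))/(-9 - 2*sqrt(65)/65)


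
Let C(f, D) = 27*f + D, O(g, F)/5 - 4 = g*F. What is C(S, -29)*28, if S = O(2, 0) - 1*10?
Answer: 6748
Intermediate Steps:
O(g, F) = 20 + 5*F*g (O(g, F) = 20 + 5*(g*F) = 20 + 5*(F*g) = 20 + 5*F*g)
S = 10 (S = (20 + 5*0*2) - 1*10 = (20 + 0) - 10 = 20 - 10 = 10)
C(f, D) = D + 27*f
C(S, -29)*28 = (-29 + 27*10)*28 = (-29 + 270)*28 = 241*28 = 6748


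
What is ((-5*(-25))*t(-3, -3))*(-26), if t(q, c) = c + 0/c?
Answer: 9750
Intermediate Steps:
t(q, c) = c (t(q, c) = c + 0 = c)
((-5*(-25))*t(-3, -3))*(-26) = (-5*(-25)*(-3))*(-26) = (125*(-3))*(-26) = -375*(-26) = 9750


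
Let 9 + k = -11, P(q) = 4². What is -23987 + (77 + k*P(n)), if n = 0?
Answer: -24230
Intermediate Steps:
P(q) = 16
k = -20 (k = -9 - 11 = -20)
-23987 + (77 + k*P(n)) = -23987 + (77 - 20*16) = -23987 + (77 - 320) = -23987 - 243 = -24230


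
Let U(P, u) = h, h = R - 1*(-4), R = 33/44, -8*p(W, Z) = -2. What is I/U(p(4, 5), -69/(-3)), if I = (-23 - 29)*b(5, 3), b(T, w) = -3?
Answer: 624/19 ≈ 32.842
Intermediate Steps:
p(W, Z) = 1/4 (p(W, Z) = -1/8*(-2) = 1/4)
R = 3/4 (R = 33*(1/44) = 3/4 ≈ 0.75000)
h = 19/4 (h = 3/4 - 1*(-4) = 3/4 + 4 = 19/4 ≈ 4.7500)
I = 156 (I = (-23 - 29)*(-3) = -52*(-3) = 156)
U(P, u) = 19/4
I/U(p(4, 5), -69/(-3)) = 156/(19/4) = 156*(4/19) = 624/19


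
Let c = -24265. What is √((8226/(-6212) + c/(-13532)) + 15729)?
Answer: √1736684621931786929/10507598 ≈ 125.42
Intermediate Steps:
√((8226/(-6212) + c/(-13532)) + 15729) = √((8226/(-6212) - 24265/(-13532)) + 15729) = √((8226*(-1/6212) - 24265*(-1/13532)) + 15729) = √((-4113/3106 + 24265/13532) + 15729) = √(9854987/21015196 + 15729) = √(330557872871/21015196) = √1736684621931786929/10507598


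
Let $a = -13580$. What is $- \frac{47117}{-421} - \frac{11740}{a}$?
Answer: $\frac{32239570}{285859} \approx 112.78$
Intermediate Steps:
$- \frac{47117}{-421} - \frac{11740}{a} = - \frac{47117}{-421} - \frac{11740}{-13580} = \left(-47117\right) \left(- \frac{1}{421}\right) - - \frac{587}{679} = \frac{47117}{421} + \frac{587}{679} = \frac{32239570}{285859}$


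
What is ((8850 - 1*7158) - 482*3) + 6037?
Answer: 6283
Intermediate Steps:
((8850 - 1*7158) - 482*3) + 6037 = ((8850 - 7158) - 1446) + 6037 = (1692 - 1446) + 6037 = 246 + 6037 = 6283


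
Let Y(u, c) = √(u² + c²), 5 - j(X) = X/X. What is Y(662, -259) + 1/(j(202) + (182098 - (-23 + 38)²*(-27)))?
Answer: 1/188177 + 5*√20213 ≈ 710.86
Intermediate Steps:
j(X) = 4 (j(X) = 5 - X/X = 5 - 1*1 = 5 - 1 = 4)
Y(u, c) = √(c² + u²)
Y(662, -259) + 1/(j(202) + (182098 - (-23 + 38)²*(-27))) = √((-259)² + 662²) + 1/(4 + (182098 - (-23 + 38)²*(-27))) = √(67081 + 438244) + 1/(4 + (182098 - 15²*(-27))) = √505325 + 1/(4 + (182098 - 225*(-27))) = 5*√20213 + 1/(4 + (182098 - 1*(-6075))) = 5*√20213 + 1/(4 + (182098 + 6075)) = 5*√20213 + 1/(4 + 188173) = 5*√20213 + 1/188177 = 1/188177 + 5*√20213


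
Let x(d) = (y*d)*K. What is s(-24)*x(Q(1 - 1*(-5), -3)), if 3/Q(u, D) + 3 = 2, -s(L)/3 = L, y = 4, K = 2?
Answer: -1728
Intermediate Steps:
s(L) = -3*L
Q(u, D) = -3 (Q(u, D) = 3/(-3 + 2) = 3/(-1) = 3*(-1) = -3)
x(d) = 8*d (x(d) = (4*d)*2 = 8*d)
s(-24)*x(Q(1 - 1*(-5), -3)) = (-3*(-24))*(8*(-3)) = 72*(-24) = -1728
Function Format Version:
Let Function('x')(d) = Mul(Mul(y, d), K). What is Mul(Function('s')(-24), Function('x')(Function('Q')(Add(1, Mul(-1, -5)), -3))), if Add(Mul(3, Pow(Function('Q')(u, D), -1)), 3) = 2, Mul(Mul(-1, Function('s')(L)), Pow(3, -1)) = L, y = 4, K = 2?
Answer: -1728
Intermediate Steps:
Function('s')(L) = Mul(-3, L)
Function('Q')(u, D) = -3 (Function('Q')(u, D) = Mul(3, Pow(Add(-3, 2), -1)) = Mul(3, Pow(-1, -1)) = Mul(3, -1) = -3)
Function('x')(d) = Mul(8, d) (Function('x')(d) = Mul(Mul(4, d), 2) = Mul(8, d))
Mul(Function('s')(-24), Function('x')(Function('Q')(Add(1, Mul(-1, -5)), -3))) = Mul(Mul(-3, -24), Mul(8, -3)) = Mul(72, -24) = -1728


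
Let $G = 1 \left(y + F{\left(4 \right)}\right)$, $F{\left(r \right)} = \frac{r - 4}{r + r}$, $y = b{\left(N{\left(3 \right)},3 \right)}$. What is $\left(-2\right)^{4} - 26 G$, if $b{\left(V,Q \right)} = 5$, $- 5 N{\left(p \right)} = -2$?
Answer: $-114$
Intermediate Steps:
$N{\left(p \right)} = \frac{2}{5}$ ($N{\left(p \right)} = \left(- \frac{1}{5}\right) \left(-2\right) = \frac{2}{5}$)
$y = 5$
$F{\left(r \right)} = \frac{-4 + r}{2 r}$
$G = 5$ ($G = 1 \left(5 + \frac{-4 + 4}{2 \cdot 4}\right) = 1 \left(5 + \frac{1}{2} \cdot \frac{1}{4} \cdot 0\right) = 1 \left(5 + 0\right) = 1 \cdot 5 = 5$)
$\left(-2\right)^{4} - 26 G = \left(-2\right)^{4} - 130 = 16 - 130 = -114$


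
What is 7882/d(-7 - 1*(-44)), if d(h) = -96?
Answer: -3941/48 ≈ -82.104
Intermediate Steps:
7882/d(-7 - 1*(-44)) = 7882/(-96) = 7882*(-1/96) = -3941/48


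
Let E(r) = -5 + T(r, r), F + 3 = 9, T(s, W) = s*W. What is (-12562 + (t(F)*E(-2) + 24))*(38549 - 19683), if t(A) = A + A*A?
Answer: -237334280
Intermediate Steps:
T(s, W) = W*s
F = 6 (F = -3 + 9 = 6)
t(A) = A + A**2
E(r) = -5 + r**2 (E(r) = -5 + r*r = -5 + r**2)
(-12562 + (t(F)*E(-2) + 24))*(38549 - 19683) = (-12562 + ((6*(1 + 6))*(-5 + (-2)**2) + 24))*(38549 - 19683) = (-12562 + ((6*7)*(-5 + 4) + 24))*18866 = (-12562 + (42*(-1) + 24))*18866 = (-12562 + (-42 + 24))*18866 = (-12562 - 18)*18866 = -12580*18866 = -237334280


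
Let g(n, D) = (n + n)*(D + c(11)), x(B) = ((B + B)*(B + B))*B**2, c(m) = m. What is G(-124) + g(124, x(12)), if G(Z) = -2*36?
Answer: 20572768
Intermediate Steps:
G(Z) = -72
x(B) = 4*B**4 (x(B) = ((2*B)*(2*B))*B**2 = (4*B**2)*B**2 = 4*B**4)
g(n, D) = 2*n*(11 + D) (g(n, D) = (n + n)*(D + 11) = (2*n)*(11 + D) = 2*n*(11 + D))
G(-124) + g(124, x(12)) = -72 + 2*124*(11 + 4*12**4) = -72 + 2*124*(11 + 4*20736) = -72 + 2*124*(11 + 82944) = -72 + 2*124*82955 = -72 + 20572840 = 20572768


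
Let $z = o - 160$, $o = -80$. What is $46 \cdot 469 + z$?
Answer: $21334$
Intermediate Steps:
$z = -240$ ($z = -80 - 160 = -240$)
$46 \cdot 469 + z = 46 \cdot 469 - 240 = 21574 - 240 = 21334$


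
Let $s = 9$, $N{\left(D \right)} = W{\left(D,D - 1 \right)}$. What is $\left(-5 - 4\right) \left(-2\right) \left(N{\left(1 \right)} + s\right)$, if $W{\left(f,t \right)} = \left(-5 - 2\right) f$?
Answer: $36$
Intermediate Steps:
$W{\left(f,t \right)} = - 7 f$
$N{\left(D \right)} = - 7 D$
$\left(-5 - 4\right) \left(-2\right) \left(N{\left(1 \right)} + s\right) = \left(-5 - 4\right) \left(-2\right) \left(\left(-7\right) 1 + 9\right) = \left(-9\right) \left(-2\right) \left(-7 + 9\right) = 18 \cdot 2 = 36$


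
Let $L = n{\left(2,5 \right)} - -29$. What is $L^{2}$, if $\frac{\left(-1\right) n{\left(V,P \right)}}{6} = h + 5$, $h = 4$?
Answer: $625$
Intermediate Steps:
$n{\left(V,P \right)} = -54$ ($n{\left(V,P \right)} = - 6 \left(4 + 5\right) = \left(-6\right) 9 = -54$)
$L = -25$ ($L = -54 - -29 = -54 + 29 = -25$)
$L^{2} = \left(-25\right)^{2} = 625$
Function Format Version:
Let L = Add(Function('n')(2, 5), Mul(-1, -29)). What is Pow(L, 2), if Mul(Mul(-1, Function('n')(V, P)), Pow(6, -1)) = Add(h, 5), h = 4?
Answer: 625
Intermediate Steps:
Function('n')(V, P) = -54 (Function('n')(V, P) = Mul(-6, Add(4, 5)) = Mul(-6, 9) = -54)
L = -25 (L = Add(-54, Mul(-1, -29)) = Add(-54, 29) = -25)
Pow(L, 2) = Pow(-25, 2) = 625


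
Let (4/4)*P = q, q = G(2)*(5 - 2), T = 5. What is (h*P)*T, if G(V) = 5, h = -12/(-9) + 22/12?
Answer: 475/2 ≈ 237.50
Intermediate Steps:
h = 19/6 (h = -12*(-⅑) + 22*(1/12) = 4/3 + 11/6 = 19/6 ≈ 3.1667)
q = 15 (q = 5*(5 - 2) = 5*3 = 15)
P = 15
(h*P)*T = ((19/6)*15)*5 = (95/2)*5 = 475/2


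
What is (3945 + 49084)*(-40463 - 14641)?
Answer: -2922110016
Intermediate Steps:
(3945 + 49084)*(-40463 - 14641) = 53029*(-55104) = -2922110016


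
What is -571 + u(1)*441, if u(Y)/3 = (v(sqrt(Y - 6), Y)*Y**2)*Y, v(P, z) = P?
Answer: -571 + 1323*I*sqrt(5) ≈ -571.0 + 2958.3*I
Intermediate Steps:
u(Y) = 3*Y**3*sqrt(-6 + Y) (u(Y) = 3*((sqrt(Y - 6)*Y**2)*Y) = 3*((sqrt(-6 + Y)*Y**2)*Y) = 3*((Y**2*sqrt(-6 + Y))*Y) = 3*(Y**3*sqrt(-6 + Y)) = 3*Y**3*sqrt(-6 + Y))
-571 + u(1)*441 = -571 + (3*1**3*sqrt(-6 + 1))*441 = -571 + (3*1*sqrt(-5))*441 = -571 + (3*1*(I*sqrt(5)))*441 = -571 + (3*I*sqrt(5))*441 = -571 + 1323*I*sqrt(5)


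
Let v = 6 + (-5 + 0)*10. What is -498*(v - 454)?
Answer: 248004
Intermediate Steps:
v = -44 (v = 6 - 5*10 = 6 - 50 = -44)
-498*(v - 454) = -498*(-44 - 454) = -498*(-498) = 248004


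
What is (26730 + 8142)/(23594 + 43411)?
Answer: 11624/22335 ≈ 0.52044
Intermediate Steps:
(26730 + 8142)/(23594 + 43411) = 34872/67005 = 34872*(1/67005) = 11624/22335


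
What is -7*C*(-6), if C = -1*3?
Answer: -126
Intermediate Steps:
C = -3
-7*C*(-6) = -7*(-3)*(-6) = 21*(-6) = -126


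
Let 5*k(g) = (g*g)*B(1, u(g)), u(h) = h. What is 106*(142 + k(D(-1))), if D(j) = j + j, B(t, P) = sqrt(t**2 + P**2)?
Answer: 15052 + 424*sqrt(5)/5 ≈ 15242.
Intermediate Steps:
B(t, P) = sqrt(P**2 + t**2)
D(j) = 2*j
k(g) = g**2*sqrt(1 + g**2)/5 (k(g) = ((g*g)*sqrt(g**2 + 1**2))/5 = (g**2*sqrt(g**2 + 1))/5 = (g**2*sqrt(1 + g**2))/5 = g**2*sqrt(1 + g**2)/5)
106*(142 + k(D(-1))) = 106*(142 + (2*(-1))**2*sqrt(1 + (2*(-1))**2)/5) = 106*(142 + (1/5)*(-2)**2*sqrt(1 + (-2)**2)) = 106*(142 + (1/5)*4*sqrt(1 + 4)) = 106*(142 + (1/5)*4*sqrt(5)) = 106*(142 + 4*sqrt(5)/5) = 15052 + 424*sqrt(5)/5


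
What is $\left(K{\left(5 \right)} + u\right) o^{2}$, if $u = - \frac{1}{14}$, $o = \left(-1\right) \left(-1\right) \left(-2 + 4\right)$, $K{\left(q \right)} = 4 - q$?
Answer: $- \frac{30}{7} \approx -4.2857$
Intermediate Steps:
$o = 2$ ($o = 1 \cdot 2 = 2$)
$u = - \frac{1}{14}$ ($u = \left(-1\right) \frac{1}{14} = - \frac{1}{14} \approx -0.071429$)
$\left(K{\left(5 \right)} + u\right) o^{2} = \left(\left(4 - 5\right) - \frac{1}{14}\right) 2^{2} = \left(\left(4 - 5\right) - \frac{1}{14}\right) 4 = \left(-1 - \frac{1}{14}\right) 4 = \left(- \frac{15}{14}\right) 4 = - \frac{30}{7}$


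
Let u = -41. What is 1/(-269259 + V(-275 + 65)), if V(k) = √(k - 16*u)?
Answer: -269259/72500408635 - √446/72500408635 ≈ -3.7142e-6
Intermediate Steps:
V(k) = √(656 + k) (V(k) = √(k - 16*(-41)) = √(k + 656) = √(656 + k))
1/(-269259 + V(-275 + 65)) = 1/(-269259 + √(656 + (-275 + 65))) = 1/(-269259 + √(656 - 210)) = 1/(-269259 + √446)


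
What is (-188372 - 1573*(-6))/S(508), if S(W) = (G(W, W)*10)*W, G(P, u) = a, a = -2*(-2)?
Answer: -89467/10160 ≈ -8.8058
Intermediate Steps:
a = 4
G(P, u) = 4
S(W) = 40*W (S(W) = (4*10)*W = 40*W)
(-188372 - 1573*(-6))/S(508) = (-188372 - 1573*(-6))/((40*508)) = (-188372 - 1*(-9438))/20320 = (-188372 + 9438)*(1/20320) = -178934*1/20320 = -89467/10160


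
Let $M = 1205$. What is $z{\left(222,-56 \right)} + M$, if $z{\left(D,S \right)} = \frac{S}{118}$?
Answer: $\frac{71067}{59} \approx 1204.5$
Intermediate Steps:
$z{\left(D,S \right)} = \frac{S}{118}$ ($z{\left(D,S \right)} = S \frac{1}{118} = \frac{S}{118}$)
$z{\left(222,-56 \right)} + M = \frac{1}{118} \left(-56\right) + 1205 = - \frac{28}{59} + 1205 = \frac{71067}{59}$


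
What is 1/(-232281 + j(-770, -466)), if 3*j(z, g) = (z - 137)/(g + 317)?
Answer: -447/103828700 ≈ -4.3052e-6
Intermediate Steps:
j(z, g) = (-137 + z)/(3*(317 + g)) (j(z, g) = ((z - 137)/(g + 317))/3 = ((-137 + z)/(317 + g))/3 = (-137 + z)/(3*(317 + g)))
1/(-232281 + j(-770, -466)) = 1/(-232281 + (-137 - 770)/(3*(317 - 466))) = 1/(-232281 + (⅓)*(-907)/(-149)) = 1/(-232281 + (⅓)*(-1/149)*(-907)) = 1/(-232281 + 907/447) = 1/(-103828700/447) = -447/103828700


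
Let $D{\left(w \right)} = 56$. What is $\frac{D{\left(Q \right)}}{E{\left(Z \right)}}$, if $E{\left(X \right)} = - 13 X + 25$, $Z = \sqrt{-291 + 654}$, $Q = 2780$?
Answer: $- \frac{700}{30361} - \frac{4004 \sqrt{3}}{30361} \approx -0.25148$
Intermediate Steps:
$Z = 11 \sqrt{3}$ ($Z = \sqrt{363} = 11 \sqrt{3} \approx 19.053$)
$E{\left(X \right)} = 25 - 13 X$
$\frac{D{\left(Q \right)}}{E{\left(Z \right)}} = \frac{56}{25 - 13 \cdot 11 \sqrt{3}} = \frac{56}{25 - 143 \sqrt{3}}$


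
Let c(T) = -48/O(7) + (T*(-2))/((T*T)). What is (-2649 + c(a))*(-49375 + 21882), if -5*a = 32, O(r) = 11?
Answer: 12837498941/176 ≈ 7.2940e+7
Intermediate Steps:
a = -32/5 (a = -⅕*32 = -32/5 ≈ -6.4000)
c(T) = -48/11 - 2/T (c(T) = -48/11 + (T*(-2))/((T*T)) = -48*1/11 + (-2*T)/(T²) = -48/11 + (-2*T)/T² = -48/11 - 2/T)
(-2649 + c(a))*(-49375 + 21882) = (-2649 + (-48/11 - 2/(-32/5)))*(-49375 + 21882) = (-2649 + (-48/11 - 2*(-5/32)))*(-27493) = (-2649 + (-48/11 + 5/16))*(-27493) = (-2649 - 713/176)*(-27493) = -466937/176*(-27493) = 12837498941/176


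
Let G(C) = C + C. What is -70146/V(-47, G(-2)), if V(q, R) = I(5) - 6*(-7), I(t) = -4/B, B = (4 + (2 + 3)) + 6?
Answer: -526095/313 ≈ -1680.8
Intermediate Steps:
B = 15 (B = (4 + 5) + 6 = 9 + 6 = 15)
G(C) = 2*C
I(t) = -4/15
V(q, R) = 626/15 (V(q, R) = -4/15 - 6*(-7) = -4/15 + 42 = 626/15)
-70146/V(-47, G(-2)) = -70146/626/15 = -70146*15/626 = -526095/313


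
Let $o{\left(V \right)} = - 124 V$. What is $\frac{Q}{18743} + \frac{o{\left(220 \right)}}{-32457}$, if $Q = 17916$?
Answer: $\frac{35251892}{19623921} \approx 1.7964$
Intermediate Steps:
$\frac{Q}{18743} + \frac{o{\left(220 \right)}}{-32457} = \frac{17916}{18743} + \frac{\left(-124\right) 220}{-32457} = 17916 \cdot \frac{1}{18743} - - \frac{880}{1047} = \frac{17916}{18743} + \frac{880}{1047} = \frac{35251892}{19623921}$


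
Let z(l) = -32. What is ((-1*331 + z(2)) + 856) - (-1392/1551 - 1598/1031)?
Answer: 264086861/533027 ≈ 495.45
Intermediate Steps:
((-1*331 + z(2)) + 856) - (-1392/1551 - 1598/1031) = ((-1*331 - 32) + 856) - (-1392/1551 - 1598/1031) = ((-331 - 32) + 856) - (-1392*1/1551 - 1598*1/1031) = (-363 + 856) - (-464/517 - 1598/1031) = 493 - 1*(-1304550/533027) = 493 + 1304550/533027 = 264086861/533027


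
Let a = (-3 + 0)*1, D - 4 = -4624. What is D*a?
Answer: 13860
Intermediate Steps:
D = -4620 (D = 4 - 4624 = -4620)
a = -3 (a = -3*1 = -3)
D*a = -4620*(-3) = 13860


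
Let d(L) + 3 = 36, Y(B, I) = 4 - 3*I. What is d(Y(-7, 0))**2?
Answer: 1089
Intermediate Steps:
d(L) = 33 (d(L) = -3 + 36 = 33)
d(Y(-7, 0))**2 = 33**2 = 1089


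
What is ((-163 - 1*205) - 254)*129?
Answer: -80238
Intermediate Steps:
((-163 - 1*205) - 254)*129 = ((-163 - 205) - 254)*129 = (-368 - 254)*129 = -622*129 = -80238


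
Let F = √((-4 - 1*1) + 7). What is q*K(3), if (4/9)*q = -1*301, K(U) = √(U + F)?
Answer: -2709*√(3 + √2)/4 ≈ -1422.9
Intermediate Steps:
F = √2 (F = √((-4 - 1) + 7) = √(-5 + 7) = √2 ≈ 1.4142)
K(U) = √(U + √2)
q = -2709/4 (q = 9*(-1*301)/4 = (9/4)*(-301) = -2709/4 ≈ -677.25)
q*K(3) = -2709*√(3 + √2)/4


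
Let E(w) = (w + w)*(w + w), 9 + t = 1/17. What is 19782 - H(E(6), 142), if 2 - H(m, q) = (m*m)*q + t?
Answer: 50392812/17 ≈ 2.9643e+6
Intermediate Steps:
t = -152/17 (t = -9 + 1/17 = -152/17 ≈ -8.9412)
E(w) = 4*w² (E(w) = (2*w)*(2*w) = 4*w²)
H(m, q) = 186/17 - q*m² (H(m, q) = 2 - ((m*m)*q - 152/17) = 2 - (m²*q - 152/17) = 2 - (q*m² - 152/17) = 2 - (-152/17 + q*m²) = 2 + (152/17 - q*m²) = 186/17 - q*m²)
19782 - H(E(6), 142) = 19782 - (186/17 - 1*142*(4*6²)²) = 19782 - (186/17 - 1*142*(4*36)²) = 19782 - (186/17 - 1*142*144²) = 19782 - (186/17 - 1*142*20736) = 19782 - (186/17 - 2944512) = 19782 - 1*(-50056518/17) = 19782 + 50056518/17 = 50392812/17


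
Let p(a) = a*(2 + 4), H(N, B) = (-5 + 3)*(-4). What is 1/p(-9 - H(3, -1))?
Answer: -1/102 ≈ -0.0098039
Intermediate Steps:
H(N, B) = 8 (H(N, B) = -2*(-4) = 8)
p(a) = 6*a (p(a) = a*6 = 6*a)
1/p(-9 - H(3, -1)) = 1/(6*(-9 - 1*8)) = 1/(6*(-9 - 8)) = 1/(6*(-17)) = 1/(-102) = -1/102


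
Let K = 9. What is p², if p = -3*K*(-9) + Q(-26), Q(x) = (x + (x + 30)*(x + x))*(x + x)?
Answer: 154032921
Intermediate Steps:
Q(x) = 2*x*(x + 2*x*(30 + x)) (Q(x) = (x + (30 + x)*(2*x))*(2*x) = (x + 2*x*(30 + x))*(2*x) = 2*x*(x + 2*x*(30 + x)))
p = 12411 (p = -3*9*(-9) + (-26)²*(122 + 4*(-26)) = -27*(-9) + 676*(122 - 104) = 243 + 676*18 = 243 + 12168 = 12411)
p² = 12411² = 154032921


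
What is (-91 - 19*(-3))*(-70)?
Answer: 2380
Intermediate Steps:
(-91 - 19*(-3))*(-70) = (-91 + 57)*(-70) = -34*(-70) = 2380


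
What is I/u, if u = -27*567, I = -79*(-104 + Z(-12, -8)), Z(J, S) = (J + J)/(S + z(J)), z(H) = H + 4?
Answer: -16195/30618 ≈ -0.52894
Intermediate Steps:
z(H) = 4 + H
Z(J, S) = 2*J/(4 + J + S) (Z(J, S) = (J + J)/(S + (4 + J)) = (2*J)/(4 + J + S) = 2*J/(4 + J + S))
I = 16195/2 (I = -79*(-104 + 2*(-12)/(4 - 12 - 8)) = -79*(-104 + 2*(-12)/(-16)) = -79*(-104 + 2*(-12)*(-1/16)) = -79*(-104 + 3/2) = -79*(-205/2) = 16195/2 ≈ 8097.5)
u = -15309
I/u = (16195/2)/(-15309) = (16195/2)*(-1/15309) = -16195/30618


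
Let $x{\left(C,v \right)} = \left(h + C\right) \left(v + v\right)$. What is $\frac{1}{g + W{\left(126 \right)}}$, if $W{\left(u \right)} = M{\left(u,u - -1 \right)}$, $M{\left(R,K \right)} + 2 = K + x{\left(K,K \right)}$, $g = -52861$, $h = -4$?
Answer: $- \frac{1}{21494} \approx -4.6525 \cdot 10^{-5}$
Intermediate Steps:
$x{\left(C,v \right)} = 2 v \left(-4 + C\right)$ ($x{\left(C,v \right)} = \left(-4 + C\right) \left(v + v\right) = \left(-4 + C\right) 2 v = 2 v \left(-4 + C\right)$)
$M{\left(R,K \right)} = -2 + K + 2 K \left(-4 + K\right)$ ($M{\left(R,K \right)} = -2 + \left(K + 2 K \left(-4 + K\right)\right) = -2 + K + 2 K \left(-4 + K\right)$)
$W{\left(u \right)} = -1 + u + 2 \left(1 + u\right) \left(-3 + u\right)$ ($W{\left(u \right)} = -2 + \left(u - -1\right) + 2 \left(u - -1\right) \left(-4 + \left(u - -1\right)\right) = -2 + \left(u + 1\right) + 2 \left(u + 1\right) \left(-4 + \left(u + 1\right)\right) = -2 + \left(1 + u\right) + 2 \left(1 + u\right) \left(-4 + \left(1 + u\right)\right) = -2 + \left(1 + u\right) + 2 \left(1 + u\right) \left(-3 + u\right) = -1 + u + 2 \left(1 + u\right) \left(-3 + u\right)$)
$\frac{1}{g + W{\left(126 \right)}} = \frac{1}{-52861 - \left(385 - 31752\right)} = \frac{1}{-52861 - -31367} = \frac{1}{-52861 + 31367} = \frac{1}{-21494} = - \frac{1}{21494}$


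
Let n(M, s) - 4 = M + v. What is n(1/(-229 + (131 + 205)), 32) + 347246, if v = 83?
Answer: 37164632/107 ≈ 3.4733e+5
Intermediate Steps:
n(M, s) = 87 + M (n(M, s) = 4 + (M + 83) = 4 + (83 + M) = 87 + M)
n(1/(-229 + (131 + 205)), 32) + 347246 = (87 + 1/(-229 + (131 + 205))) + 347246 = (87 + 1/(-229 + 336)) + 347246 = (87 + 1/107) + 347246 = 9310/107 + 347246 = 37164632/107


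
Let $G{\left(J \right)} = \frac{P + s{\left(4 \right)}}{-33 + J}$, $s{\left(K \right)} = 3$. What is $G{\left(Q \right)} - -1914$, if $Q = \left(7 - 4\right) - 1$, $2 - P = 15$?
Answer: $\frac{59344}{31} \approx 1914.3$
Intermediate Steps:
$P = -13$ ($P = 2 - 15 = -13$)
$Q = 2$ ($Q = 3 - 1 = 2$)
$G{\left(J \right)} = - \frac{10}{-33 + J}$ ($G{\left(J \right)} = \frac{-13 + 3}{-33 + J} = - \frac{10}{-33 + J}$)
$G{\left(Q \right)} - -1914 = - \frac{10}{-33 + 2} - -1914 = - \frac{10}{-31} + 1914 = \left(-10\right) \left(- \frac{1}{31}\right) + 1914 = \frac{10}{31} + 1914 = \frac{59344}{31}$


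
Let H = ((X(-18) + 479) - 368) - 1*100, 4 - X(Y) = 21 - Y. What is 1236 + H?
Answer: 1212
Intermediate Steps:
X(Y) = -17 + Y (X(Y) = 4 - (21 - Y) = 4 + (-21 + Y) = -17 + Y)
H = -24 (H = (((-17 - 18) + 479) - 368) - 1*100 = ((-35 + 479) - 368) - 100 = (444 - 368) - 100 = 76 - 100 = -24)
1236 + H = 1236 - 24 = 1212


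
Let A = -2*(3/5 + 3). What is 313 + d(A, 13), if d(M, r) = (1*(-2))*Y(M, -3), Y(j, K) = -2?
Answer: 317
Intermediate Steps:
A = -36/5 (A = -2*(3*(1/5) + 3) = -2*(3/5 + 3) = -2*18/5 = -36/5 ≈ -7.2000)
d(M, r) = 4 (d(M, r) = (1*(-2))*(-2) = -2*(-2) = 4)
313 + d(A, 13) = 313 + 4 = 317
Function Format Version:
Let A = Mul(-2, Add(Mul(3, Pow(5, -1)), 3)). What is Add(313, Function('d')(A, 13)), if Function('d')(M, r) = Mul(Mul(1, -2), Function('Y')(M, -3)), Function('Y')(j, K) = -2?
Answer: 317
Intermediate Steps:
A = Rational(-36, 5) (A = Mul(-2, Add(Mul(3, Rational(1, 5)), 3)) = Mul(-2, Add(Rational(3, 5), 3)) = Mul(-2, Rational(18, 5)) = Rational(-36, 5) ≈ -7.2000)
Function('d')(M, r) = 4 (Function('d')(M, r) = Mul(Mul(1, -2), -2) = Mul(-2, -2) = 4)
Add(313, Function('d')(A, 13)) = Add(313, 4) = 317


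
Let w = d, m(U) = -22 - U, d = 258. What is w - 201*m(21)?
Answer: 8901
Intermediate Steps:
w = 258
w - 201*m(21) = 258 - 201*(-22 - 1*21) = 258 - 201*(-22 - 21) = 258 - 201*(-43) = 258 + 8643 = 8901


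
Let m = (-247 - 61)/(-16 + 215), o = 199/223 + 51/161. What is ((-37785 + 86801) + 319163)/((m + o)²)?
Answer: 18794321200070415811/5852218986496 ≈ 3.2115e+6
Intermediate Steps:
o = 43412/35903 (o = 199*(1/223) + 51*(1/161) = 199/223 + 51/161 = 43412/35903 ≈ 1.2091)
m = -308/199 ≈ -1.5477
((-37785 + 86801) + 319163)/((m + o)²) = ((-37785 + 86801) + 319163)/((-308/199 + 43412/35903)²) = (49016 + 319163)/((-2419136/7144697)²) = 368179/(5852218986496/51046695221809) = 368179*(51046695221809/5852218986496) = 18794321200070415811/5852218986496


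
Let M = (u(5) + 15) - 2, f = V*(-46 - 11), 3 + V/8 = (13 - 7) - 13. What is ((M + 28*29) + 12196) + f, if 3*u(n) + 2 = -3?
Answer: 52738/3 ≈ 17579.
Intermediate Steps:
V = -80 (V = -24 + 8*((13 - 7) - 13) = -24 + 8*(6 - 13) = -24 + 8*(-7) = -24 - 56 = -80)
u(n) = -5/3 (u(n) = -2/3 + (1/3)*(-3) = -2/3 - 1 = -5/3)
f = 4560 (f = -80*(-46 - 11) = -80*(-57) = 4560)
M = 34/3 (M = (-5/3 + 15) - 2 = 40/3 - 2 = 34/3 ≈ 11.333)
((M + 28*29) + 12196) + f = ((34/3 + 28*29) + 12196) + 4560 = ((34/3 + 812) + 12196) + 4560 = (2470/3 + 12196) + 4560 = 39058/3 + 4560 = 52738/3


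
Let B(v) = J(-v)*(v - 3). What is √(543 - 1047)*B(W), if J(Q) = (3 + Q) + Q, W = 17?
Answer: -2604*I*√14 ≈ -9743.3*I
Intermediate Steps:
J(Q) = 3 + 2*Q
B(v) = (-3 + v)*(3 - 2*v) (B(v) = (3 + 2*(-v))*(v - 3) = (3 - 2*v)*(-3 + v) = (-3 + v)*(3 - 2*v))
√(543 - 1047)*B(W) = √(543 - 1047)*((-3 + 17)*(3 - 2*17)) = √(-504)*(14*(3 - 34)) = (6*I*√14)*(14*(-31)) = (6*I*√14)*(-434) = -2604*I*√14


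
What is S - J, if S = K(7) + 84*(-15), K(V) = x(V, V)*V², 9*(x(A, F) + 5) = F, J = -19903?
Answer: 165925/9 ≈ 18436.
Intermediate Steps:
x(A, F) = -5 + F/9
K(V) = V²*(-5 + V/9) (K(V) = (-5 + V/9)*V² = V²*(-5 + V/9))
S = -13202/9 (S = (⅑)*7²*(-45 + 7) + 84*(-15) = (⅑)*49*(-38) - 1260 = -1862/9 - 1260 = -13202/9 ≈ -1466.9)
S - J = -13202/9 - 1*(-19903) = -13202/9 + 19903 = 165925/9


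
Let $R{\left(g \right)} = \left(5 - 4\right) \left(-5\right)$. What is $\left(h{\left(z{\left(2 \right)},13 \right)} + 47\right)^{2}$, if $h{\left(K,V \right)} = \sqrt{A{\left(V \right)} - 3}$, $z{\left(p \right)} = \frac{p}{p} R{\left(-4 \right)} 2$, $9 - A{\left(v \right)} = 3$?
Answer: $\left(47 + \sqrt{3}\right)^{2} \approx 2374.8$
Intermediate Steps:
$A{\left(v \right)} = 6$ ($A{\left(v \right)} = 9 - 3 = 6$)
$R{\left(g \right)} = -5$ ($R{\left(g \right)} = 1 \left(-5\right) = -5$)
$z{\left(p \right)} = -10$ ($z{\left(p \right)} = \frac{p}{p} \left(-5\right) 2 = 1 \left(-5\right) 2 = \left(-5\right) 2 = -10$)
$h{\left(K,V \right)} = \sqrt{3}$ ($h{\left(K,V \right)} = \sqrt{6 - 3} = \sqrt{3}$)
$\left(h{\left(z{\left(2 \right)},13 \right)} + 47\right)^{2} = \left(\sqrt{3} + 47\right)^{2} = \left(47 + \sqrt{3}\right)^{2}$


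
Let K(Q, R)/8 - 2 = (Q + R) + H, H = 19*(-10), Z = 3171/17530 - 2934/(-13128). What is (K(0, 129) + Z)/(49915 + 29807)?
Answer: -9044175881/1528894166040 ≈ -0.0059155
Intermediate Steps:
Z = 7755159/19177820 (Z = 3171*(1/17530) - 2934*(-1/13128) = 3171/17530 + 489/2188 = 7755159/19177820 ≈ 0.40438)
H = -190
K(Q, R) = -1504 + 8*Q + 8*R (K(Q, R) = 16 + 8*((Q + R) - 190) = 16 + 8*(-190 + Q + R) = 16 + (-1520 + 8*Q + 8*R) = -1504 + 8*Q + 8*R)
(K(0, 129) + Z)/(49915 + 29807) = ((-1504 + 8*0 + 8*129) + 7755159/19177820)/(49915 + 29807) = ((-1504 + 0 + 1032) + 7755159/19177820)/79722 = (-472 + 7755159/19177820)*(1/79722) = -9044175881/19177820*1/79722 = -9044175881/1528894166040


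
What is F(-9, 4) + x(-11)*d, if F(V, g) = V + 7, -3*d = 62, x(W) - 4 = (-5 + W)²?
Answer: -16126/3 ≈ -5375.3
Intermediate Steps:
x(W) = 4 + (-5 + W)²
d = -62/3 (d = -⅓*62 = -62/3 ≈ -20.667)
F(V, g) = 7 + V
F(-9, 4) + x(-11)*d = (7 - 9) + (4 + (-5 - 11)²)*(-62/3) = -2 + (4 + (-16)²)*(-62/3) = -2 + (4 + 256)*(-62/3) = -2 + 260*(-62/3) = -2 - 16120/3 = -16126/3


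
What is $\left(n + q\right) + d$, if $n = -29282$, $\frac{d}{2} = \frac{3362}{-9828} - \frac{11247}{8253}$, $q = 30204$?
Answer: $\frac{295663897}{321867} \approx 918.59$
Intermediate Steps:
$d = - \frac{1097477}{321867}$ ($d = 2 \left(\frac{3362}{-9828} - \frac{11247}{8253}\right) = 2 \left(3362 \left(- \frac{1}{9828}\right) - \frac{3749}{2751}\right) = 2 \left(- \frac{1681}{4914} - \frac{3749}{2751}\right) = 2 \left(- \frac{1097477}{643734}\right) = - \frac{1097477}{321867} \approx -3.4097$)
$\left(n + q\right) + d = \left(-29282 + 30204\right) - \frac{1097477}{321867} = 922 - \frac{1097477}{321867} = \frac{295663897}{321867}$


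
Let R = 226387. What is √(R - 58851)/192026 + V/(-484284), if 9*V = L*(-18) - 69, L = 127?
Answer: 785/1452852 + 2*√10471/96013 ≈ 0.0026719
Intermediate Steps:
V = -785/3 (V = (127*(-18) - 69)/9 = (-2286 - 69)/9 = (⅑)*(-2355) = -785/3 ≈ -261.67)
√(R - 58851)/192026 + V/(-484284) = √(226387 - 58851)/192026 - 785/3/(-484284) = √167536*(1/192026) - 785/3*(-1/484284) = (4*√10471)*(1/192026) + 785/1452852 = 2*√10471/96013 + 785/1452852 = 785/1452852 + 2*√10471/96013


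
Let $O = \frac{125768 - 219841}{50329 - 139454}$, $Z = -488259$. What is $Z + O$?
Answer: $- \frac{43515989302}{89125} \approx -4.8826 \cdot 10^{5}$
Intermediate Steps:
$O = \frac{94073}{89125}$ ($O = - \frac{94073}{-89125} = \left(-94073\right) \left(- \frac{1}{89125}\right) = \frac{94073}{89125} \approx 1.0555$)
$Z + O = -488259 + \frac{94073}{89125} = - \frac{43515989302}{89125}$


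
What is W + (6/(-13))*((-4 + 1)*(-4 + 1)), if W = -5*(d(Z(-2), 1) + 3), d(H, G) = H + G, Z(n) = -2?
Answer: -184/13 ≈ -14.154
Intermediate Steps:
d(H, G) = G + H
W = -10 (W = -5*((1 - 2) + 3) = -5*(-1 + 3) = -5*2 = -10)
W + (6/(-13))*((-4 + 1)*(-4 + 1)) = -10 + (6/(-13))*((-4 + 1)*(-4 + 1)) = -10 + (6*(-1/13))*(-3*(-3)) = -10 - 6/13*9 = -10 - 54/13 = -184/13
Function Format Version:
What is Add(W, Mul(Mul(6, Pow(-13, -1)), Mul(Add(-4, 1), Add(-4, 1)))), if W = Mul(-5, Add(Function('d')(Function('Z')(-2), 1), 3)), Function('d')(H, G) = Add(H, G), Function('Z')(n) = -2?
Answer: Rational(-184, 13) ≈ -14.154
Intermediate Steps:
Function('d')(H, G) = Add(G, H)
W = -10 (W = Mul(-5, Add(Add(1, -2), 3)) = Mul(-5, Add(-1, 3)) = Mul(-5, 2) = -10)
Add(W, Mul(Mul(6, Pow(-13, -1)), Mul(Add(-4, 1), Add(-4, 1)))) = Add(-10, Mul(Mul(6, Pow(-13, -1)), Mul(Add(-4, 1), Add(-4, 1)))) = Add(-10, Mul(Mul(6, Rational(-1, 13)), Mul(-3, -3))) = Add(-10, Mul(Rational(-6, 13), 9)) = Add(-10, Rational(-54, 13)) = Rational(-184, 13)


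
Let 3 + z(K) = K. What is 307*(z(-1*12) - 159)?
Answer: -53418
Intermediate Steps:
z(K) = -3 + K
307*(z(-1*12) - 159) = 307*((-3 - 1*12) - 159) = 307*((-3 - 12) - 159) = 307*(-15 - 159) = 307*(-174) = -53418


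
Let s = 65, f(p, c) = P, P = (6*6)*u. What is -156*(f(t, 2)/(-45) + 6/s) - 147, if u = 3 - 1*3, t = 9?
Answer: -807/5 ≈ -161.40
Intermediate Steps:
u = 0 (u = 3 - 3 = 0)
P = 0 (P = (6*6)*0 = 36*0 = 0)
f(p, c) = 0
-156*(f(t, 2)/(-45) + 6/s) - 147 = -156*(0/(-45) + 6/65) - 147 = -156*(0*(-1/45) + 6*(1/65)) - 147 = -156*(0 + 6/65) - 147 = -156*6/65 - 147 = -72/5 - 147 = -807/5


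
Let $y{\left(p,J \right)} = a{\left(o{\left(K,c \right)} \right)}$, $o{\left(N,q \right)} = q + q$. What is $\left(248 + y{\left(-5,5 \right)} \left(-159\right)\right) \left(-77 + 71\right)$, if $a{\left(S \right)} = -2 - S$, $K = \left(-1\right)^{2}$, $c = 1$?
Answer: $-5304$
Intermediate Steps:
$K = 1$
$o{\left(N,q \right)} = 2 q$
$y{\left(p,J \right)} = -4$ ($y{\left(p,J \right)} = -2 - 2 \cdot 1 = -2 - 2 = -4$)
$\left(248 + y{\left(-5,5 \right)} \left(-159\right)\right) \left(-77 + 71\right) = \left(248 - -636\right) \left(-77 + 71\right) = \left(248 + 636\right) \left(-6\right) = 884 \left(-6\right) = -5304$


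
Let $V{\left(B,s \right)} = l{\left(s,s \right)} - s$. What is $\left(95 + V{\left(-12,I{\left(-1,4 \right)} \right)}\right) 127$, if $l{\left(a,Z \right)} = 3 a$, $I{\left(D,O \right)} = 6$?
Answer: $13589$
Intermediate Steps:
$V{\left(B,s \right)} = 2 s$ ($V{\left(B,s \right)} = 3 s - s = 2 s$)
$\left(95 + V{\left(-12,I{\left(-1,4 \right)} \right)}\right) 127 = \left(95 + 2 \cdot 6\right) 127 = \left(95 + 12\right) 127 = 107 \cdot 127 = 13589$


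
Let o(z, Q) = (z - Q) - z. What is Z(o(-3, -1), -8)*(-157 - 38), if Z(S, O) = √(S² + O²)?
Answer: -195*√65 ≈ -1572.1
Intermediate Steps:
o(z, Q) = -Q
Z(S, O) = √(O² + S²)
Z(o(-3, -1), -8)*(-157 - 38) = √((-8)² + (-1*(-1))²)*(-157 - 38) = √(64 + 1²)*(-195) = √(64 + 1)*(-195) = √65*(-195) = -195*√65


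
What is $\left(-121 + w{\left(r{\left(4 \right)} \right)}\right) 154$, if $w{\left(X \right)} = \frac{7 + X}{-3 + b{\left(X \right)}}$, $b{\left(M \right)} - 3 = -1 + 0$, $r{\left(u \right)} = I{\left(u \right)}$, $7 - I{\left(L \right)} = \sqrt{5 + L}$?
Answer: $-20328$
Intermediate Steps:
$I{\left(L \right)} = 7 - \sqrt{5 + L}$
$r{\left(u \right)} = 7 - \sqrt{5 + u}$
$b{\left(M \right)} = 2$ ($b{\left(M \right)} = 3 + \left(-1 + 0\right) = 3 - 1 = 2$)
$w{\left(X \right)} = -7 - X$ ($w{\left(X \right)} = \frac{7 + X}{-3 + 2} = \frac{7 + X}{-1} = \left(7 + X\right) \left(-1\right) = -7 - X$)
$\left(-121 + w{\left(r{\left(4 \right)} \right)}\right) 154 = \left(-121 - \left(14 - \sqrt{5 + 4}\right)\right) 154 = \left(-121 - \left(14 - 3\right)\right) 154 = \left(-121 - 11\right) 154 = \left(-132\right) 154 = -20328$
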